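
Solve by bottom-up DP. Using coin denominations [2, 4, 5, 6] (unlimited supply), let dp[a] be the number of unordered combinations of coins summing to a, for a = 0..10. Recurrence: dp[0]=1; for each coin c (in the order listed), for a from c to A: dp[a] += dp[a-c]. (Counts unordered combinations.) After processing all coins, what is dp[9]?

2

after  coin     0     1     2     3     4     5     6     7     8     9    10
          2     1     0     1     0     1     0     1     0     1     0     1
          4     1     0     1     0     2     0     2     0     3     0     3
          5     1     0     1     0     2     1     2     1     3     2     4
          6     1     0     1     0     2     1     3     1     4     2     6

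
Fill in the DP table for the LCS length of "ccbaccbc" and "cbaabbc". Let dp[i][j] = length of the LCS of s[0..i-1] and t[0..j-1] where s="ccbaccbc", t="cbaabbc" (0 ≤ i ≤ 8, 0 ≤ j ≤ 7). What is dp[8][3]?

   ''  c  b  a  a  b  b  c
''  0  0  0  0  0  0  0  0
 c  0  1  1  1  1  1  1  1
 c  0  1  1  1  1  1  1  2
 b  0  1  2  2  2  2  2  2
 a  0  1  2  3  3  3  3  3
 c  0  1  2  3  3  3  3  4
 c  0  1  2  3  3  3  3  4
 b  0  1  2  3  3  4  4  4
 c  0  1  2  3  3  4  4  5

3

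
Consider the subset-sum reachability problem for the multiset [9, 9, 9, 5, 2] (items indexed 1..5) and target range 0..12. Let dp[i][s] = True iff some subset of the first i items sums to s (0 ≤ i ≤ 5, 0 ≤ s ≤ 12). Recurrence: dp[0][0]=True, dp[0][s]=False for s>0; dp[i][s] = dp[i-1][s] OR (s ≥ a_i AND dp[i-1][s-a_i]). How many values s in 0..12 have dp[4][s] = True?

i\s   0   1   2   3   4   5   6   7   8   9  10  11  12
  0   T   F   F   F   F   F   F   F   F   F   F   F   F
  1   T   F   F   F   F   F   F   F   F   T   F   F   F
  2   T   F   F   F   F   F   F   F   F   T   F   F   F
  3   T   F   F   F   F   F   F   F   F   T   F   F   F
  4   T   F   F   F   F   T   F   F   F   T   F   F   F
  5   T   F   T   F   F   T   F   T   F   T   F   T   F

3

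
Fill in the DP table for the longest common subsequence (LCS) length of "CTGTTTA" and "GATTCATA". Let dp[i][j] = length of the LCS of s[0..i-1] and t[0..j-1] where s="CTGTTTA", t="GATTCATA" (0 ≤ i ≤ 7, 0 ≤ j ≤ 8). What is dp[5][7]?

   ''  G  A  T  T  C  A  T  A
''  0  0  0  0  0  0  0  0  0
 C  0  0  0  0  0  1  1  1  1
 T  0  0  0  1  1  1  1  2  2
 G  0  1  1  1  1  1  1  2  2
 T  0  1  1  2  2  2  2  2  2
 T  0  1  1  2  3  3  3  3  3
 T  0  1  1  2  3  3  3  4  4
 A  0  1  2  2  3  3  4  4  5

3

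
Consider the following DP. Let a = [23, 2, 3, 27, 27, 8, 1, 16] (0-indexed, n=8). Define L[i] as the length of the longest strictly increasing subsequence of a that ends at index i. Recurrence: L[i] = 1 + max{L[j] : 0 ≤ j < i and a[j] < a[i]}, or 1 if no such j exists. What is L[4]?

   i    0    1    2    3    4    5    6    7
a[i]   23    2    3   27   27    8    1   16
L[i]    1    1    2    3    3    3    1    4

3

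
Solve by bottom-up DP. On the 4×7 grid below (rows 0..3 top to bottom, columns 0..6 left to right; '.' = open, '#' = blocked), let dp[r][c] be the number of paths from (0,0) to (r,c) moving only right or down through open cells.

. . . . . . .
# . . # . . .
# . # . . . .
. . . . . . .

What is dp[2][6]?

6

r\c   0   1   2   3   4   5   6
  0   1   1   1   1   1   1   1
  1   0   1   2   0   1   2   3
  2   0   1   0   0   1   3   6
  3   0   1   1   1   2   5  11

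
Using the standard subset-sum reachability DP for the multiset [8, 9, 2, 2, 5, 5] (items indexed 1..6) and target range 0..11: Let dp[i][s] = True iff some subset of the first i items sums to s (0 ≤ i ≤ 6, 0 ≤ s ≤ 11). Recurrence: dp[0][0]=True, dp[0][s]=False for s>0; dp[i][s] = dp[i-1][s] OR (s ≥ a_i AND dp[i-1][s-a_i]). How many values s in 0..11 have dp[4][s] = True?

i\s   0   1   2   3   4   5   6   7   8   9  10  11
  0   T   F   F   F   F   F   F   F   F   F   F   F
  1   T   F   F   F   F   F   F   F   T   F   F   F
  2   T   F   F   F   F   F   F   F   T   T   F   F
  3   T   F   T   F   F   F   F   F   T   T   T   T
  4   T   F   T   F   T   F   F   F   T   T   T   T
  5   T   F   T   F   T   T   F   T   T   T   T   T
  6   T   F   T   F   T   T   F   T   T   T   T   T

7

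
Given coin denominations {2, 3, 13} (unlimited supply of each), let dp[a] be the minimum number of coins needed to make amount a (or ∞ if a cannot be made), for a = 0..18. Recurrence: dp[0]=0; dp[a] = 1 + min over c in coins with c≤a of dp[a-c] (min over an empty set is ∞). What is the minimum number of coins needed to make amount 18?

 a  0  1  2  3  4  5  6  7  8  9 10 11 12 13 14 15 16 17 18
dp  0  -  1  1  2  2  2  3  3  3  4  4  4  1  5  2  2  3  3
(- denotes ∞ / unreachable)

3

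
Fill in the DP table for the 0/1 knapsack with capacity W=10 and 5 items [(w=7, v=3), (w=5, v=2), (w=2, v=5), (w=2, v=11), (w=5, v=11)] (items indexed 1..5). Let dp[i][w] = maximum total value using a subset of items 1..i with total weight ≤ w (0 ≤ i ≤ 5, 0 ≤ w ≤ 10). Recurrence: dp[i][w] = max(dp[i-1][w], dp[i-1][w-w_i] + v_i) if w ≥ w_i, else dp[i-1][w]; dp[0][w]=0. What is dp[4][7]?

16

i\w   0   1   2   3   4   5   6   7   8   9  10
  0   0   0   0   0   0   0   0   0   0   0   0
  1   0   0   0   0   0   0   0   3   3   3   3
  2   0   0   0   0   0   2   2   3   3   3   3
  3   0   0   5   5   5   5   5   7   7   8   8
  4   0   0  11  11  16  16  16  16  16  18  18
  5   0   0  11  11  16  16  16  22  22  27  27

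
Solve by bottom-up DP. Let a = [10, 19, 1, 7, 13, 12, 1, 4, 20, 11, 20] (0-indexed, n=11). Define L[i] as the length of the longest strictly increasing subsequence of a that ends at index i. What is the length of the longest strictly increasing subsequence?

4

   i    0    1    2    3    4    5    6    7    8    9   10
a[i]   10   19    1    7   13   12    1    4   20   11   20
L[i]    1    2    1    2    3    3    1    2    4    3    4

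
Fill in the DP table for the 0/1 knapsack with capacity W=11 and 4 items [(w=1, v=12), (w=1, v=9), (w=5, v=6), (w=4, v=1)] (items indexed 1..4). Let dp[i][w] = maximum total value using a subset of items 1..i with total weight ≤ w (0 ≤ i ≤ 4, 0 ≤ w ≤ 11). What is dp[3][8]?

i\w   0   1   2   3   4   5   6   7   8   9  10  11
  0   0   0   0   0   0   0   0   0   0   0   0   0
  1   0  12  12  12  12  12  12  12  12  12  12  12
  2   0  12  21  21  21  21  21  21  21  21  21  21
  3   0  12  21  21  21  21  21  27  27  27  27  27
  4   0  12  21  21  21  21  22  27  27  27  27  28

27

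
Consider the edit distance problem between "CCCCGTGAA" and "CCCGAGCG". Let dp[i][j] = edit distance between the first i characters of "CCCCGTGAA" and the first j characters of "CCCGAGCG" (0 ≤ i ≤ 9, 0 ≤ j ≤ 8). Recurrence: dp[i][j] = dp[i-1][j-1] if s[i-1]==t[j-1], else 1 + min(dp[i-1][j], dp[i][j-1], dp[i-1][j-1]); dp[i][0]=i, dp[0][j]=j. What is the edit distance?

   ''  C  C  C  G  A  G  C  G
''  0  1  2  3  4  5  6  7  8
 C  1  0  1  2  3  4  5  6  7
 C  2  1  0  1  2  3  4  5  6
 C  3  2  1  0  1  2  3  4  5
 C  4  3  2  1  1  2  3  3  4
 G  5  4  3  2  1  2  2  3  3
 T  6  5  4  3  2  2  3  3  4
 G  7  6  5  4  3  3  2  3  3
 A  8  7  6  5  4  3  3  3  4
 A  9  8  7  6  5  4  4  4  4

4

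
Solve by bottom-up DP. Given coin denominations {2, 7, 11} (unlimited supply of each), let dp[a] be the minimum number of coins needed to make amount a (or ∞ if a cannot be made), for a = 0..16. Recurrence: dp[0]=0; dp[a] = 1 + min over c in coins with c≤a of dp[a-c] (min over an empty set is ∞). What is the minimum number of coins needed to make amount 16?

 a  0  1  2  3  4  5  6  7  8  9 10 11 12 13 14 15 16
dp  0  -  1  -  2  -  3  1  4  2  5  1  6  2  2  3  3
(- denotes ∞ / unreachable)

3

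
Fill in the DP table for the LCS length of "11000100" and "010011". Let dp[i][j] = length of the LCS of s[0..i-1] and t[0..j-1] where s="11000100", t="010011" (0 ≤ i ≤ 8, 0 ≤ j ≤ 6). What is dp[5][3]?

2

   ''  0  1  0  0  1  1
''  0  0  0  0  0  0  0
 1  0  0  1  1  1  1  1
 1  0  0  1  1  1  2  2
 0  0  1  1  2  2  2  2
 0  0  1  1  2  3  3  3
 0  0  1  1  2  3  3  3
 1  0  1  2  2  3  4  4
 0  0  1  2  3  3  4  4
 0  0  1  2  3  4  4  4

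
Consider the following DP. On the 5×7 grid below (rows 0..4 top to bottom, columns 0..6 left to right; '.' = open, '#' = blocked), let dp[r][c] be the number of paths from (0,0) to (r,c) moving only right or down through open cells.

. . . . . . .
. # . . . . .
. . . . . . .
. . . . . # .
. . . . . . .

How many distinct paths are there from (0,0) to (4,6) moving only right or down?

r\c   0   1   2   3   4   5   6
  0   1   1   1   1   1   1   1
  1   1   0   1   2   3   4   5
  2   1   1   2   4   7  11  16
  3   1   2   4   8  15   0  16
  4   1   3   7  15  30  30  46

46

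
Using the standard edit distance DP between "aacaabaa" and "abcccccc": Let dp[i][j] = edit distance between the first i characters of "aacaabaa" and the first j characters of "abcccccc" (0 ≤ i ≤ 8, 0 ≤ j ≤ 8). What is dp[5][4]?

3

   ''  a  b  c  c  c  c  c  c
''  0  1  2  3  4  5  6  7  8
 a  1  0  1  2  3  4  5  6  7
 a  2  1  1  2  3  4  5  6  7
 c  3  2  2  1  2  3  4  5  6
 a  4  3  3  2  2  3  4  5  6
 a  5  4  4  3  3  3  4  5  6
 b  6  5  4  4  4  4  4  5  6
 a  7  6  5  5  5  5  5  5  6
 a  8  7  6  6  6  6  6  6  6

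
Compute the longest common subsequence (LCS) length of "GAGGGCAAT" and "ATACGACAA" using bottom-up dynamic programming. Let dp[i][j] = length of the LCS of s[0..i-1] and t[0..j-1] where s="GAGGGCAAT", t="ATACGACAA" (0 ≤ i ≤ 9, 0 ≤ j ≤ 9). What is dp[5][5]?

   ''  A  T  A  C  G  A  C  A  A
''  0  0  0  0  0  0  0  0  0  0
 G  0  0  0  0  0  1  1  1  1  1
 A  0  1  1  1  1  1  2  2  2  2
 G  0  1  1  1  1  2  2  2  2  2
 G  0  1  1  1  1  2  2  2  2  2
 G  0  1  1  1  1  2  2  2  2  2
 C  0  1  1  1  2  2  2  3  3  3
 A  0  1  1  2  2  2  3  3  4  4
 A  0  1  1  2  2  2  3  3  4  5
 T  0  1  2  2  2  2  3  3  4  5

2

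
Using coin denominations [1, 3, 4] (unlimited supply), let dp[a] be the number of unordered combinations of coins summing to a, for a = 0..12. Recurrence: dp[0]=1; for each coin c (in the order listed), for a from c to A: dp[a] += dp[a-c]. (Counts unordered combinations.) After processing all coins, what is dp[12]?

after  coin     0     1     2     3     4     5     6     7     8     9    10    11    12
          1     1     1     1     1     1     1     1     1     1     1     1     1     1
          3     1     1     1     2     2     2     3     3     3     4     4     4     5
          4     1     1     1     2     3     3     4     5     6     7     8     9    11

11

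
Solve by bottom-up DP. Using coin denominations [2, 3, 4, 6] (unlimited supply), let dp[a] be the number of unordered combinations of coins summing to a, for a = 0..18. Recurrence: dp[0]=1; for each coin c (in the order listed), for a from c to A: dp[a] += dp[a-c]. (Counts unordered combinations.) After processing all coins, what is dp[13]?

7

after  coin     0     1     2     3     4     5     6     7     8     9    10    11    12    13    14    15    16    17    18
          2     1     0     1     0     1     0     1     0     1     0     1     0     1     0     1     0     1     0     1
          3     1     0     1     1     1     1     2     1     2     2     2     2     3     2     3     3     3     3     4
          4     1     0     1     1     2     1     3     2     4     3     5     4     7     5     8     7    10     8    12
          6     1     0     1     1     2     1     4     2     5     4     7     5    11     7    13    11    17    13    23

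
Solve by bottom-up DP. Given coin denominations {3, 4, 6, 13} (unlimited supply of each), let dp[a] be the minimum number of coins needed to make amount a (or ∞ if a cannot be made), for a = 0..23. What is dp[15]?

 a  0  1  2  3  4  5  6  7  8  9 10 11 12 13 14 15 16 17 18 19 20 21 22 23
dp  0  -  -  1  1  -  1  2  2  2  2  3  2  1  3  3  2  2  3  2  3  3  3  3
(- denotes ∞ / unreachable)

3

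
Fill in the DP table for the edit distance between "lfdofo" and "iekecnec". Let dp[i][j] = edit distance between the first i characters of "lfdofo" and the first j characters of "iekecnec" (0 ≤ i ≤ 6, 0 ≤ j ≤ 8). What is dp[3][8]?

   ''  i  e  k  e  c  n  e  c
''  0  1  2  3  4  5  6  7  8
 l  1  1  2  3  4  5  6  7  8
 f  2  2  2  3  4  5  6  7  8
 d  3  3  3  3  4  5  6  7  8
 o  4  4  4  4  4  5  6  7  8
 f  5  5  5  5  5  5  6  7  8
 o  6  6  6  6  6  6  6  7  8

8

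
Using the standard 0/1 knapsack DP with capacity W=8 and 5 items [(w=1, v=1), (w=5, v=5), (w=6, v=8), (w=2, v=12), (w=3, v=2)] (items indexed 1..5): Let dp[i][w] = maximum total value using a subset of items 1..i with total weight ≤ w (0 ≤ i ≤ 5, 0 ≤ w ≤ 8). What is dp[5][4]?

i\w   0   1   2   3   4   5   6   7   8
  0   0   0   0   0   0   0   0   0   0
  1   0   1   1   1   1   1   1   1   1
  2   0   1   1   1   1   5   6   6   6
  3   0   1   1   1   1   5   8   9   9
  4   0   1  12  13  13  13  13  17  20
  5   0   1  12  13  13  14  15  17  20

13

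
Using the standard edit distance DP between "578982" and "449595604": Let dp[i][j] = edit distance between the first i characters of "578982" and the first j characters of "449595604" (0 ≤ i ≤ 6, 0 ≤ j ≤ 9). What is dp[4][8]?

7

   ''  4  4  9  5  9  5  6  0  4
''  0  1  2  3  4  5  6  7  8  9
 5  1  1  2  3  3  4  5  6  7  8
 7  2  2  2  3  4  4  5  6  7  8
 8  3  3  3  3  4  5  5  6  7  8
 9  4  4  4  3  4  4  5  6  7  8
 8  5  5  5  4  4  5  5  6  7  8
 2  6  6  6  5  5  5  6  6  7  8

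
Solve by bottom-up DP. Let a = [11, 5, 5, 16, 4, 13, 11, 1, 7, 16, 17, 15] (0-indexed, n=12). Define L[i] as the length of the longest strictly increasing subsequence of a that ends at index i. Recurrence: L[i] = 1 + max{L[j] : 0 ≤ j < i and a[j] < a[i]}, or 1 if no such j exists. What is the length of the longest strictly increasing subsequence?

4

   i    0    1    2    3    4    5    6    7    8    9   10   11
a[i]   11    5    5   16    4   13   11    1    7   16   17   15
L[i]    1    1    1    2    1    2    2    1    2    3    4    3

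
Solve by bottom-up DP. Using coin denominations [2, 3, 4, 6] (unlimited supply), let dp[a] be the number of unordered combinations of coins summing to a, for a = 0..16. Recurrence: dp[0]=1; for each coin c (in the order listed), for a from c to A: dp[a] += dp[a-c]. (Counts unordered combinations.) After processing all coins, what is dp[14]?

13

after  coin     0     1     2     3     4     5     6     7     8     9    10    11    12    13    14    15    16
          2     1     0     1     0     1     0     1     0     1     0     1     0     1     0     1     0     1
          3     1     0     1     1     1     1     2     1     2     2     2     2     3     2     3     3     3
          4     1     0     1     1     2     1     3     2     4     3     5     4     7     5     8     7    10
          6     1     0     1     1     2     1     4     2     5     4     7     5    11     7    13    11    17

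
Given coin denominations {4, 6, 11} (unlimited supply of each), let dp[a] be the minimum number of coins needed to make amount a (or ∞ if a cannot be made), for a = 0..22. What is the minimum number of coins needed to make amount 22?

 a  0  1  2  3  4  5  6  7  8  9 10 11 12 13 14 15 16 17 18 19 20 21 22
dp  0  -  -  -  1  -  1  -  2  -  2  1  2  -  3  2  3  2  3  3  4  3  2
(- denotes ∞ / unreachable)

2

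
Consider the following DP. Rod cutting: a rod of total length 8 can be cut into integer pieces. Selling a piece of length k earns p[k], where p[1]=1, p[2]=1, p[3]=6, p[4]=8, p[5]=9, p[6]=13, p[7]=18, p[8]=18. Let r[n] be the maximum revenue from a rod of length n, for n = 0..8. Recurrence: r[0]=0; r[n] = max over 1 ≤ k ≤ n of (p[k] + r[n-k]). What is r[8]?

19

   n    0    1    2    3    4    5    6    7    8
r[n]    0    1    2    6    8    9   13   18   19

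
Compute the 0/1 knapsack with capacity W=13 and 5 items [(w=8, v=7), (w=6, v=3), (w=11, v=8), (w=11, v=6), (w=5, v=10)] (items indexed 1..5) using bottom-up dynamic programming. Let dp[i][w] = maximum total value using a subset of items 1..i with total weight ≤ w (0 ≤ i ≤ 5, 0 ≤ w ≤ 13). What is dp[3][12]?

i\w   0   1   2   3   4   5   6   7   8   9  10  11  12  13
  0   0   0   0   0   0   0   0   0   0   0   0   0   0   0
  1   0   0   0   0   0   0   0   0   7   7   7   7   7   7
  2   0   0   0   0   0   0   3   3   7   7   7   7   7   7
  3   0   0   0   0   0   0   3   3   7   7   7   8   8   8
  4   0   0   0   0   0   0   3   3   7   7   7   8   8   8
  5   0   0   0   0   0  10  10  10  10  10  10  13  13  17

8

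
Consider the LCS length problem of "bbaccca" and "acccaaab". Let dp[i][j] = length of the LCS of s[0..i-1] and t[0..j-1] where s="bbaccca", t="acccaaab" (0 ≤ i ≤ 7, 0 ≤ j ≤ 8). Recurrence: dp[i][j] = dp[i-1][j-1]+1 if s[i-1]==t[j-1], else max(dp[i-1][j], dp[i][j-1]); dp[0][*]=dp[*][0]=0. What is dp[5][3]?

   ''  a  c  c  c  a  a  a  b
''  0  0  0  0  0  0  0  0  0
 b  0  0  0  0  0  0  0  0  1
 b  0  0  0  0  0  0  0  0  1
 a  0  1  1  1  1  1  1  1  1
 c  0  1  2  2  2  2  2  2  2
 c  0  1  2  3  3  3  3  3  3
 c  0  1  2  3  4  4  4  4  4
 a  0  1  2  3  4  5  5  5  5

3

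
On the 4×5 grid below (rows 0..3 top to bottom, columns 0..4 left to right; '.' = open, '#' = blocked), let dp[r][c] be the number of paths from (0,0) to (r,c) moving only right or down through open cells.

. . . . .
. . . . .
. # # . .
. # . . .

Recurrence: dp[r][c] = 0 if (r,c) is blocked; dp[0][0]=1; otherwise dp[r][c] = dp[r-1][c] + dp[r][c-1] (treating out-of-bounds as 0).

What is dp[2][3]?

4

r\c   0   1   2   3   4
  0   1   1   1   1   1
  1   1   2   3   4   5
  2   1   0   0   4   9
  3   1   0   0   4  13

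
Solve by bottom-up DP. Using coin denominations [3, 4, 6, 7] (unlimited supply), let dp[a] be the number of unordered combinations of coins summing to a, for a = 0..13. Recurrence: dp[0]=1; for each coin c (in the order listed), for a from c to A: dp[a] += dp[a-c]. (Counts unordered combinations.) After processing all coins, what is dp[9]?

after  coin     0     1     2     3     4     5     6     7     8     9    10    11    12    13
          3     1     0     0     1     0     0     1     0     0     1     0     0     1     0
          4     1     0     0     1     1     0     1     1     1     1     1     1     2     1
          6     1     0     0     1     1     0     2     1     1     2     2     1     4     2
          7     1     0     0     1     1     0     2     2     1     2     3     2     4     4

2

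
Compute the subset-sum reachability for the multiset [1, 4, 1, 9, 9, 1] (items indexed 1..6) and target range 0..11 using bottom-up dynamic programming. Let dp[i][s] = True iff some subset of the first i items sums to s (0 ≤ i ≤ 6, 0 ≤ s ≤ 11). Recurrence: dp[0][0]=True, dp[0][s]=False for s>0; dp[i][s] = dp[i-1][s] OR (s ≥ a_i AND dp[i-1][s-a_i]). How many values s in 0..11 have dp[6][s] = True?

11

i\s   0   1   2   3   4   5   6   7   8   9  10  11
  0   T   F   F   F   F   F   F   F   F   F   F   F
  1   T   T   F   F   F   F   F   F   F   F   F   F
  2   T   T   F   F   T   T   F   F   F   F   F   F
  3   T   T   T   F   T   T   T   F   F   F   F   F
  4   T   T   T   F   T   T   T   F   F   T   T   T
  5   T   T   T   F   T   T   T   F   F   T   T   T
  6   T   T   T   T   T   T   T   T   F   T   T   T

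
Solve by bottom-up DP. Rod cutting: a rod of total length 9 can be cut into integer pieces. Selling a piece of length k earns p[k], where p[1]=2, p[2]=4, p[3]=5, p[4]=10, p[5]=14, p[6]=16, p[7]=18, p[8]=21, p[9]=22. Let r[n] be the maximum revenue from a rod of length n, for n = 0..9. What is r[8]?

21

   n    0    1    2    3    4    5    6    7    8    9
r[n]    0    2    4    6   10   14   16   18   21   24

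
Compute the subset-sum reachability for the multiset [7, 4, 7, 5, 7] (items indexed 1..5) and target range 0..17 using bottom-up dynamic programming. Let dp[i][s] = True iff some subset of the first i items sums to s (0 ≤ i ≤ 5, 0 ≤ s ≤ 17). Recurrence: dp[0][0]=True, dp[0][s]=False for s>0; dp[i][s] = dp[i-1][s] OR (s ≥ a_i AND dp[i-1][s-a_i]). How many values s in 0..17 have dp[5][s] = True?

9

i\s   0   1   2   3   4   5   6   7   8   9  10  11  12  13  14  15  16  17
  0   T   F   F   F   F   F   F   F   F   F   F   F   F   F   F   F   F   F
  1   T   F   F   F   F   F   F   T   F   F   F   F   F   F   F   F   F   F
  2   T   F   F   F   T   F   F   T   F   F   F   T   F   F   F   F   F   F
  3   T   F   F   F   T   F   F   T   F   F   F   T   F   F   T   F   F   F
  4   T   F   F   F   T   T   F   T   F   T   F   T   T   F   T   F   T   F
  5   T   F   F   F   T   T   F   T   F   T   F   T   T   F   T   F   T   F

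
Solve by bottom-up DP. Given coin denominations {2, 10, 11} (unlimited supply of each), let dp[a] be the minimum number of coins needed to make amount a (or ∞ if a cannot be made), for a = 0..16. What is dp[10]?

1

 a  0  1  2  3  4  5  6  7  8  9 10 11 12 13 14 15 16
dp  0  -  1  -  2  -  3  -  4  -  1  1  2  2  3  3  4
(- denotes ∞ / unreachable)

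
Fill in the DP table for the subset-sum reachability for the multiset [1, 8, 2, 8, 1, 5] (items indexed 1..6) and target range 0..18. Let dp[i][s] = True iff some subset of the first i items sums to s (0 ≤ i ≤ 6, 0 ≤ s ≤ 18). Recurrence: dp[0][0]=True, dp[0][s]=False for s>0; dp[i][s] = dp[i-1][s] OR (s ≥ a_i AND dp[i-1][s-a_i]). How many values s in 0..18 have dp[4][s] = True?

i\s   0   1   2   3   4   5   6   7   8   9  10  11  12  13  14  15  16  17  18
  0   T   F   F   F   F   F   F   F   F   F   F   F   F   F   F   F   F   F   F
  1   T   T   F   F   F   F   F   F   F   F   F   F   F   F   F   F   F   F   F
  2   T   T   F   F   F   F   F   F   T   T   F   F   F   F   F   F   F   F   F
  3   T   T   T   T   F   F   F   F   T   T   T   T   F   F   F   F   F   F   F
  4   T   T   T   T   F   F   F   F   T   T   T   T   F   F   F   F   T   T   T
  5   T   T   T   T   T   F   F   F   T   T   T   T   T   F   F   F   T   T   T
  6   T   T   T   T   T   T   T   T   T   T   T   T   T   T   T   T   T   T   T

11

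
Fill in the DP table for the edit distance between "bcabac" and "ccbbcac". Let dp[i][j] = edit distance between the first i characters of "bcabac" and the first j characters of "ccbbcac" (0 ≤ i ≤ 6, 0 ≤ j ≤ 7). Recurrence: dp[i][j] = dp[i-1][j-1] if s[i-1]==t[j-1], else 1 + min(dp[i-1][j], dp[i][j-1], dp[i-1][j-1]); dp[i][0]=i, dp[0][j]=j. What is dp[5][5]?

3

   ''  c  c  b  b  c  a  c
''  0  1  2  3  4  5  6  7
 b  1  1  2  2  3  4  5  6
 c  2  1  1  2  3  3  4  5
 a  3  2  2  2  3  4  3  4
 b  4  3  3  2  2  3  4  4
 a  5  4  4  3  3  3  3  4
 c  6  5  4  4  4  3  4  3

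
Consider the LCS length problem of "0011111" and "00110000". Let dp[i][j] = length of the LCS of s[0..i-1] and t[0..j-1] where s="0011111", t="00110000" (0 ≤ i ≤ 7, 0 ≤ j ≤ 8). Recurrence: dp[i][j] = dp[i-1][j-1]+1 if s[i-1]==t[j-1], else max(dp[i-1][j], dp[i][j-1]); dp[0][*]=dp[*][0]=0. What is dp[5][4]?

   ''  0  0  1  1  0  0  0  0
''  0  0  0  0  0  0  0  0  0
 0  0  1  1  1  1  1  1  1  1
 0  0  1  2  2  2  2  2  2  2
 1  0  1  2  3  3  3  3  3  3
 1  0  1  2  3  4  4  4  4  4
 1  0  1  2  3  4  4  4  4  4
 1  0  1  2  3  4  4  4  4  4
 1  0  1  2  3  4  4  4  4  4

4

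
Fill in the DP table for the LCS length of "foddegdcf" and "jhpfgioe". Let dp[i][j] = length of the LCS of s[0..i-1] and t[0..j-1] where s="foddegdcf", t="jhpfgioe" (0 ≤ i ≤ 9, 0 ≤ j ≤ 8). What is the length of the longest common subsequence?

3

   ''  j  h  p  f  g  i  o  e
''  0  0  0  0  0  0  0  0  0
 f  0  0  0  0  1  1  1  1  1
 o  0  0  0  0  1  1  1  2  2
 d  0  0  0  0  1  1  1  2  2
 d  0  0  0  0  1  1  1  2  2
 e  0  0  0  0  1  1  1  2  3
 g  0  0  0  0  1  2  2  2  3
 d  0  0  0  0  1  2  2  2  3
 c  0  0  0  0  1  2  2  2  3
 f  0  0  0  0  1  2  2  2  3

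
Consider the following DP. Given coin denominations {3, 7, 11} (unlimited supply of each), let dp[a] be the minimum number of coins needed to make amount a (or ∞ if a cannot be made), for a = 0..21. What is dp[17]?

 a  0  1  2  3  4  5  6  7  8  9 10 11 12 13 14 15 16 17 18 19 20 21
dp  0  -  -  1  -  -  2  1  -  3  2  1  4  3  2  5  4  3  2  5  4  3
(- denotes ∞ / unreachable)

3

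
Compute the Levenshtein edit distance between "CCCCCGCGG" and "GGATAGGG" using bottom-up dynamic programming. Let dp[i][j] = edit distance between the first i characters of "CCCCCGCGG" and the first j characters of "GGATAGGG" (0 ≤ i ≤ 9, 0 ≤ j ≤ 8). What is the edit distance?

   ''  G  G  A  T  A  G  G  G
''  0  1  2  3  4  5  6  7  8
 C  1  1  2  3  4  5  6  7  8
 C  2  2  2  3  4  5  6  7  8
 C  3  3  3  3  4  5  6  7  8
 C  4  4  4  4  4  5  6  7  8
 C  5  5  5  5  5  5  6  7  8
 G  6  5  5  6  6  6  5  6  7
 C  7  6  6  6  7  7  6  6  7
 G  8  7  6  7  7  8  7  6  6
 G  9  8  7  7  8  8  8  7  6

6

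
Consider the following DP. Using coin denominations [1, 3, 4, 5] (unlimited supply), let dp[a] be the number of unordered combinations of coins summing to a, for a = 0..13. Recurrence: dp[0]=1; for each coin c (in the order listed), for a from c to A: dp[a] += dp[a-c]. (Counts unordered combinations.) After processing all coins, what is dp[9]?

after  coin     0     1     2     3     4     5     6     7     8     9    10    11    12    13
          1     1     1     1     1     1     1     1     1     1     1     1     1     1     1
          3     1     1     1     2     2     2     3     3     3     4     4     4     5     5
          4     1     1     1     2     3     3     4     5     6     7     8     9    11    12
          5     1     1     1     2     3     4     5     6     8    10    12    14    17    20

10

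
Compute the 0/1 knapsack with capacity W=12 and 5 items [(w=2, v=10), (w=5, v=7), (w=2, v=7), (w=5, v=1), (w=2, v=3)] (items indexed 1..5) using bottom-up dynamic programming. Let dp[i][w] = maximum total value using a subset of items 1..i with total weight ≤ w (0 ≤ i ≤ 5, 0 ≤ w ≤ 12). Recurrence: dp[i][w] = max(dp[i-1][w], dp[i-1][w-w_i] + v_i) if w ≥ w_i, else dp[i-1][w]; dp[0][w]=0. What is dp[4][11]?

i\w   0   1   2   3   4   5   6   7   8   9  10  11  12
  0   0   0   0   0   0   0   0   0   0   0   0   0   0
  1   0   0  10  10  10  10  10  10  10  10  10  10  10
  2   0   0  10  10  10  10  10  17  17  17  17  17  17
  3   0   0  10  10  17  17  17  17  17  24  24  24  24
  4   0   0  10  10  17  17  17  17  17  24  24  24  24
  5   0   0  10  10  17  17  20  20  20  24  24  27  27

24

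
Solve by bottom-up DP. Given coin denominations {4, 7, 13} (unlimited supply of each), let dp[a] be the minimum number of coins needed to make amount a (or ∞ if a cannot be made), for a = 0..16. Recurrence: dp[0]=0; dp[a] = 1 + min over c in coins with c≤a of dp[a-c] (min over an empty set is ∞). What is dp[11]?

 a  0  1  2  3  4  5  6  7  8  9 10 11 12 13 14 15 16
dp  0  -  -  -  1  -  -  1  2  -  -  2  3  1  2  3  4
(- denotes ∞ / unreachable)

2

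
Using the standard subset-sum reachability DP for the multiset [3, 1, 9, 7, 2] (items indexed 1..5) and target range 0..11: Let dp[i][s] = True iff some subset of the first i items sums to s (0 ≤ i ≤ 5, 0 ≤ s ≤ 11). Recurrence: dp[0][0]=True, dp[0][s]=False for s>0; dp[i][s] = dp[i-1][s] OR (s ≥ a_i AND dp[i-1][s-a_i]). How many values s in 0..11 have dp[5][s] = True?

i\s   0   1   2   3   4   5   6   7   8   9  10  11
  0   T   F   F   F   F   F   F   F   F   F   F   F
  1   T   F   F   T   F   F   F   F   F   F   F   F
  2   T   T   F   T   T   F   F   F   F   F   F   F
  3   T   T   F   T   T   F   F   F   F   T   T   F
  4   T   T   F   T   T   F   F   T   T   T   T   T
  5   T   T   T   T   T   T   T   T   T   T   T   T

12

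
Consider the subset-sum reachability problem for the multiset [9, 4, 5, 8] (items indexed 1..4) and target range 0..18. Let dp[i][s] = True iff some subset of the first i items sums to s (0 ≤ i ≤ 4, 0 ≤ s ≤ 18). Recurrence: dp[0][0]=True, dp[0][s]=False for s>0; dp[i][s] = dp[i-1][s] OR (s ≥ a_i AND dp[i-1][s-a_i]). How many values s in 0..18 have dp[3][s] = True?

7

i\s   0   1   2   3   4   5   6   7   8   9  10  11  12  13  14  15  16  17  18
  0   T   F   F   F   F   F   F   F   F   F   F   F   F   F   F   F   F   F   F
  1   T   F   F   F   F   F   F   F   F   T   F   F   F   F   F   F   F   F   F
  2   T   F   F   F   T   F   F   F   F   T   F   F   F   T   F   F   F   F   F
  3   T   F   F   F   T   T   F   F   F   T   F   F   F   T   T   F   F   F   T
  4   T   F   F   F   T   T   F   F   T   T   F   F   T   T   T   F   F   T   T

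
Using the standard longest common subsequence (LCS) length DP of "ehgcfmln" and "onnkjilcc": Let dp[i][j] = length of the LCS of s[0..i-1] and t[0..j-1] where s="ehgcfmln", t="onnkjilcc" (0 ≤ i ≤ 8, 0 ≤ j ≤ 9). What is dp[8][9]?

   ''  o  n  n  k  j  i  l  c  c
''  0  0  0  0  0  0  0  0  0  0
 e  0  0  0  0  0  0  0  0  0  0
 h  0  0  0  0  0  0  0  0  0  0
 g  0  0  0  0  0  0  0  0  0  0
 c  0  0  0  0  0  0  0  0  1  1
 f  0  0  0  0  0  0  0  0  1  1
 m  0  0  0  0  0  0  0  0  1  1
 l  0  0  0  0  0  0  0  1  1  1
 n  0  0  1  1  1  1  1  1  1  1

1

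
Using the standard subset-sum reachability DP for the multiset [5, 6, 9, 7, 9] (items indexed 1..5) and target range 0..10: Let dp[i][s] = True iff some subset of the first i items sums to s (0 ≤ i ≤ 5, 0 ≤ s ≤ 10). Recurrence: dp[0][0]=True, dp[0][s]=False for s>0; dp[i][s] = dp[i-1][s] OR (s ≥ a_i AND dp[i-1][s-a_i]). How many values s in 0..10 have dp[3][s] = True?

4

i\s   0   1   2   3   4   5   6   7   8   9  10
  0   T   F   F   F   F   F   F   F   F   F   F
  1   T   F   F   F   F   T   F   F   F   F   F
  2   T   F   F   F   F   T   T   F   F   F   F
  3   T   F   F   F   F   T   T   F   F   T   F
  4   T   F   F   F   F   T   T   T   F   T   F
  5   T   F   F   F   F   T   T   T   F   T   F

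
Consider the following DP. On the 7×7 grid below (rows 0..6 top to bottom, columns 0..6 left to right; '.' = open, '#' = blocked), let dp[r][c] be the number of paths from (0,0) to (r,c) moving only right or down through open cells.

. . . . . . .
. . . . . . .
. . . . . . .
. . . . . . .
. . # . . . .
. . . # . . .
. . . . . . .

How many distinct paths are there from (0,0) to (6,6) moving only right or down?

r\c   0   1   2   3   4   5   6
  0   1   1   1   1   1   1   1
  1   1   2   3   4   5   6   7
  2   1   3   6  10  15  21  28
  3   1   4  10  20  35  56  84
  4   1   5   0  20  55 111 195
  5   1   6   6   0  55 166 361
  6   1   7  13  13  68 234 595

595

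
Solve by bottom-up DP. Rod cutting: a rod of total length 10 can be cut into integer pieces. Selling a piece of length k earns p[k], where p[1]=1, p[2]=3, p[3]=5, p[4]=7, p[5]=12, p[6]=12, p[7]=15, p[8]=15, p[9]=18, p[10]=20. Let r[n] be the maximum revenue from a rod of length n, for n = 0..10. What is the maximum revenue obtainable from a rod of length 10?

24

   n    0    1    2    3    4    5    6    7    8    9   10
r[n]    0    1    3    5    7   12   13   15   17   19   24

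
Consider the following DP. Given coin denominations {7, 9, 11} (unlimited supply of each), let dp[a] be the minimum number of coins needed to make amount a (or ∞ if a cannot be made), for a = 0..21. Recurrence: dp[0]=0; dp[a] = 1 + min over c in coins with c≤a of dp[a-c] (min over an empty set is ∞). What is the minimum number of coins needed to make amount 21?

3

 a  0  1  2  3  4  5  6  7  8  9 10 11 12 13 14 15 16 17 18 19 20 21
dp  0  -  -  -  -  -  -  1  -  1  -  1  -  -  2  -  2  -  2  -  2  3
(- denotes ∞ / unreachable)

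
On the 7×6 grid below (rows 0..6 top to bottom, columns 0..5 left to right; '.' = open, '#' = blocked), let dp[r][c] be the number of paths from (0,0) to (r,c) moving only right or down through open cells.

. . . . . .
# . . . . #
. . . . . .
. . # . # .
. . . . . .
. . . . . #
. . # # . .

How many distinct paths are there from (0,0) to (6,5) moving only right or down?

r\c   0   1   2   3   4   5
  0   1   1   1   1   1   1
  1   0   1   2   3   4   0
  2   0   1   3   6  10  10
  3   0   1   0   6   0  10
  4   0   1   1   7   7  17
  5   0   1   2   9  16   0
  6   0   1   0   0  16  16

16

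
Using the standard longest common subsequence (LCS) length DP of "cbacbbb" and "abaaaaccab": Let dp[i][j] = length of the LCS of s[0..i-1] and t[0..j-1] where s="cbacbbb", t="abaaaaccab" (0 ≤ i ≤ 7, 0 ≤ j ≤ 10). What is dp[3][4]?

2

   ''  a  b  a  a  a  a  c  c  a  b
''  0  0  0  0  0  0  0  0  0  0  0
 c  0  0  0  0  0  0  0  1  1  1  1
 b  0  0  1  1  1  1  1  1  1  1  2
 a  0  1  1  2  2  2  2  2  2  2  2
 c  0  1  1  2  2  2  2  3  3  3  3
 b  0  1  2  2  2  2  2  3  3  3  4
 b  0  1  2  2  2  2  2  3  3  3  4
 b  0  1  2  2  2  2  2  3  3  3  4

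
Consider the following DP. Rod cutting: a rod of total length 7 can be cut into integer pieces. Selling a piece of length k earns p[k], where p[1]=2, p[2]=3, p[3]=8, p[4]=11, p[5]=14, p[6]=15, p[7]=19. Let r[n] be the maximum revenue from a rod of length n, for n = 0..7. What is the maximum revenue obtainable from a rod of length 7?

19

   n    0    1    2    3    4    5    6    7
r[n]    0    2    4    8   11   14   16   19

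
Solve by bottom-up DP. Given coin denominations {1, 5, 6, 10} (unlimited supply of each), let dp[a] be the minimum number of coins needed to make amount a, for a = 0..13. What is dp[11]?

2

 a  0  1  2  3  4  5  6  7  8  9 10 11 12 13
dp  0  1  2  3  4  1  1  2  3  4  1  2  2  3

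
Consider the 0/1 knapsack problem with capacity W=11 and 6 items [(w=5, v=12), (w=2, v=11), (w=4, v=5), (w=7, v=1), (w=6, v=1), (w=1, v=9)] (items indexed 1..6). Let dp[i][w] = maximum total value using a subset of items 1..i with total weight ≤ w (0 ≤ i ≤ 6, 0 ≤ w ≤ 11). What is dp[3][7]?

23

i\w   0   1   2   3   4   5   6   7   8   9  10  11
  0   0   0   0   0   0   0   0   0   0   0   0   0
  1   0   0   0   0   0  12  12  12  12  12  12  12
  2   0   0  11  11  11  12  12  23  23  23  23  23
  3   0   0  11  11  11  12  16  23  23  23  23  28
  4   0   0  11  11  11  12  16  23  23  23  23  28
  5   0   0  11  11  11  12  16  23  23  23  23  28
  6   0   9  11  20  20  20  21  25  32  32  32  32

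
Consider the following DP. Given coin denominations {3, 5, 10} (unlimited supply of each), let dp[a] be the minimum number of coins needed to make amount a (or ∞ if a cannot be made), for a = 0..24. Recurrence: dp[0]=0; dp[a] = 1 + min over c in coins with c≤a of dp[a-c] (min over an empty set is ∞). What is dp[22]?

 a  0  1  2  3  4  5  6  7  8  9 10 11 12 13 14 15 16 17 18 19 20 21 22 23 24
dp  0  -  -  1  -  1  2  -  2  3  1  3  4  2  4  2  3  5  3  4  2  4  5  3  5
(- denotes ∞ / unreachable)

5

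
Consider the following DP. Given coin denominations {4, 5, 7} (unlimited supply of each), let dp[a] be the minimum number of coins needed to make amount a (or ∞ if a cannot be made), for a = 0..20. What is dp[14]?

 a  0  1  2  3  4  5  6  7  8  9 10 11 12 13 14 15 16 17 18 19 20
dp  0  -  -  -  1  1  -  1  2  2  2  2  2  3  2  3  3  3  3  3  4
(- denotes ∞ / unreachable)

2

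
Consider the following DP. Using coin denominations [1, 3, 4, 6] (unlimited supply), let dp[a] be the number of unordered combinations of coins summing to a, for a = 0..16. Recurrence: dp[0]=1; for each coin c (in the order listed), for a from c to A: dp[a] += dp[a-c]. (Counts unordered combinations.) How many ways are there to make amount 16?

28

after  coin     0     1     2     3     4     5     6     7     8     9    10    11    12    13    14    15    16
          1     1     1     1     1     1     1     1     1     1     1     1     1     1     1     1     1     1
          3     1     1     1     2     2     2     3     3     3     4     4     4     5     5     5     6     6
          4     1     1     1     2     3     3     4     5     6     7     8     9    11    12    13    15    17
          6     1     1     1     2     3     3     5     6     7     9    11    12    16    18    20    24    28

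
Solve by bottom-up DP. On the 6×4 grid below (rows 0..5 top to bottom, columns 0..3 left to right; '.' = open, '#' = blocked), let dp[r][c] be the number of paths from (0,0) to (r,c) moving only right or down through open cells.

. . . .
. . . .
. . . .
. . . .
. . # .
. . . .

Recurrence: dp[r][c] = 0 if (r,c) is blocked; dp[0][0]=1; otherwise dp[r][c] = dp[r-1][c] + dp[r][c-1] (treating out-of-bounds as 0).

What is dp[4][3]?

r\c   0   1   2   3
  0   1   1   1   1
  1   1   2   3   4
  2   1   3   6  10
  3   1   4  10  20
  4   1   5   0  20
  5   1   6   6  26

20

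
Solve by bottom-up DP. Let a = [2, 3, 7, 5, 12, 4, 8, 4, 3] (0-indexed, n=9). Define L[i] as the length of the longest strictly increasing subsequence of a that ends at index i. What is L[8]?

2

   i    0    1    2    3    4    5    6    7    8
a[i]    2    3    7    5   12    4    8    4    3
L[i]    1    2    3    3    4    3    4    3    2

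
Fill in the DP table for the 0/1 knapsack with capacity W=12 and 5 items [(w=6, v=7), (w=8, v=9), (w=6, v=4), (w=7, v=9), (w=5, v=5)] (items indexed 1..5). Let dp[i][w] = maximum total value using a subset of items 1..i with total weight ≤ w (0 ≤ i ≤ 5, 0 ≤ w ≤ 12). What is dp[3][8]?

9

i\w   0   1   2   3   4   5   6   7   8   9  10  11  12
  0   0   0   0   0   0   0   0   0   0   0   0   0   0
  1   0   0   0   0   0   0   7   7   7   7   7   7   7
  2   0   0   0   0   0   0   7   7   9   9   9   9   9
  3   0   0   0   0   0   0   7   7   9   9   9   9  11
  4   0   0   0   0   0   0   7   9   9   9   9   9  11
  5   0   0   0   0   0   5   7   9   9   9   9  12  14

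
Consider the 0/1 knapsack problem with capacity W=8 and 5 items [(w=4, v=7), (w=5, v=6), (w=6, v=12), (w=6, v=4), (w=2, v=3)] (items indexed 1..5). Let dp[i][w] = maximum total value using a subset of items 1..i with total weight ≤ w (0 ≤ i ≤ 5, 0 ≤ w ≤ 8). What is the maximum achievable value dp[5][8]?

i\w   0   1   2   3   4   5   6   7   8
  0   0   0   0   0   0   0   0   0   0
  1   0   0   0   0   7   7   7   7   7
  2   0   0   0   0   7   7   7   7   7
  3   0   0   0   0   7   7  12  12  12
  4   0   0   0   0   7   7  12  12  12
  5   0   0   3   3   7   7  12  12  15

15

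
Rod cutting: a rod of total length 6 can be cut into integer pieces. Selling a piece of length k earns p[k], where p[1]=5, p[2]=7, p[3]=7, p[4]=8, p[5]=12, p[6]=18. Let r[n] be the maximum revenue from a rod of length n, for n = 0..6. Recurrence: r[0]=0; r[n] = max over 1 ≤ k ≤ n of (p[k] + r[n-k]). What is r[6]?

   n    0    1    2    3    4    5    6
r[n]    0    5   10   15   20   25   30

30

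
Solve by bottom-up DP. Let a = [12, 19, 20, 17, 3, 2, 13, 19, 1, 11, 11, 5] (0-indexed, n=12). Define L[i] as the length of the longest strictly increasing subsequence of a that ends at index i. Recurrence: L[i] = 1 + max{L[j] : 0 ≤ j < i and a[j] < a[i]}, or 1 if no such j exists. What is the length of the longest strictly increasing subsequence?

   i    0    1    2    3    4    5    6    7    8    9   10   11
a[i]   12   19   20   17    3    2   13   19    1   11   11    5
L[i]    1    2    3    2    1    1    2    3    1    2    2    2

3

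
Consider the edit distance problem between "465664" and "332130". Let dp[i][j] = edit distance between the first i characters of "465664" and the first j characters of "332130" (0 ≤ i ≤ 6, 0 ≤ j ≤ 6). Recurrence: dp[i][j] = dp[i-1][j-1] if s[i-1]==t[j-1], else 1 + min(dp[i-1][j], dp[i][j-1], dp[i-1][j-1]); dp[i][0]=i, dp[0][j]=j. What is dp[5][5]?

   ''  3  3  2  1  3  0
''  0  1  2  3  4  5  6
 4  1  1  2  3  4  5  6
 6  2  2  2  3  4  5  6
 5  3  3  3  3  4  5  6
 6  4  4  4  4  4  5  6
 6  5  5  5  5  5  5  6
 4  6  6  6  6  6  6  6

5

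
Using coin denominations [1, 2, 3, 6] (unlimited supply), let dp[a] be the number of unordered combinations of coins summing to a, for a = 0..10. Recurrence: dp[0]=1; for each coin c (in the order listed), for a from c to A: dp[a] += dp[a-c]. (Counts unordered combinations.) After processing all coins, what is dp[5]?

5

after  coin     0     1     2     3     4     5     6     7     8     9    10
          1     1     1     1     1     1     1     1     1     1     1     1
          2     1     1     2     2     3     3     4     4     5     5     6
          3     1     1     2     3     4     5     7     8    10    12    14
          6     1     1     2     3     4     5     8     9    12    15    18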